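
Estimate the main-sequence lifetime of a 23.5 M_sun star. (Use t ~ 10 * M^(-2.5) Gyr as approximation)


t = 10 * M^(-2.5) = 10 * 23.5^(-2.5) = 0.0037

0.0037 Gyr


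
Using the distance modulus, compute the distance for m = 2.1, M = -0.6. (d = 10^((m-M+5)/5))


d = 10^((m - M + 5)/5) = 10^((2.1 - -0.6 + 5)/5) = 34.6737

34.6737 pc


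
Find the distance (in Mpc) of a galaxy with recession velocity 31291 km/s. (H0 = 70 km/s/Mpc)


d = v / H0 = 31291 / 70 = 447.0143

447.0143 Mpc


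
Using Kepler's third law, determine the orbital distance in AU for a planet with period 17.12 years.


a = P^(2/3) = 17.12^(2/3) = 6.6426

6.6426 AU


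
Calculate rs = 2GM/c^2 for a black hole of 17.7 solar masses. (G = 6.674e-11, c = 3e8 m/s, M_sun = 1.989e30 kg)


M = 17.7 * 1.989e30 kg = 3.52053e+31 kg. rs = 2GM/c^2 = 2 * 6.674e-11 * 3.52053e+31 / (3e8)^2 = 52213.3716

52213.3716 m


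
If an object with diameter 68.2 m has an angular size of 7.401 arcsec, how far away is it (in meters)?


D = size / theta_rad, theta_rad = 7.401 * pi/(180*3600) = 3.588e-05, D = 1.901e+06

1.901e+06 m


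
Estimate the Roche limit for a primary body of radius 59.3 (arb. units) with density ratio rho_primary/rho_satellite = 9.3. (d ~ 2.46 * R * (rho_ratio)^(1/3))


d_Roche = 2.46 * 59.3 * 9.3^(1/3) = 306.7732

306.7732


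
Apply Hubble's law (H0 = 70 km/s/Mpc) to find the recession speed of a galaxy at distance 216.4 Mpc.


v = H0 * d = 70 * 216.4 = 15148.0

15148.0 km/s


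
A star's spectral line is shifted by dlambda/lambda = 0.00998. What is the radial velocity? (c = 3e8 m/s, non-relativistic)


v = (dlambda/lambda) * c = 0.00998 * 3e8 = 2.994e+06

2.994e+06 m/s


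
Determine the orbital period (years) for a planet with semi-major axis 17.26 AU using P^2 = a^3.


P = a^(3/2) = 17.26^1.5 = 71.7069

71.7069 years


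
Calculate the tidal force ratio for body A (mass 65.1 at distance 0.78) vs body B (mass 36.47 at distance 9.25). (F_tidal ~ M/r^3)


Ratio = (M1/r1^3) / (M2/r2^3) = (65.1/0.78^3) / (36.47/9.25^3) = 2977.0533

2977.0533


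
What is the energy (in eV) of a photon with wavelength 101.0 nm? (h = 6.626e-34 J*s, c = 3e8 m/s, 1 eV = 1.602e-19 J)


E = hc/lambda = 6.626e-34 * 3e8 / 1.010e-07 = 1.968e-18 J = 12.2854 eV

12.2854 eV


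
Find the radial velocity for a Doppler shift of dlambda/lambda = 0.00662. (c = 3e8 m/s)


v = (dlambda/lambda) * c = 0.00662 * 3e8 = 1.986e+06

1.986e+06 m/s


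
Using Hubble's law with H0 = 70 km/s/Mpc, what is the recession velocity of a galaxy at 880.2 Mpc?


v = H0 * d = 70 * 880.2 = 61614.0

61614.0 km/s


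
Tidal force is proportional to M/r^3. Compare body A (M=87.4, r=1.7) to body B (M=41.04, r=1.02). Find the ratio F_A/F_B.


Ratio = (M1/r1^3) / (M2/r2^3) = (87.4/1.7^3) / (41.04/1.02^3) = 0.46

0.46


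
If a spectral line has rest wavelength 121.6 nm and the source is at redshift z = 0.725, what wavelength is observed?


lam_obs = lam_emit * (1 + z) = 121.6 * (1 + 0.725) = 209.76

209.76 nm


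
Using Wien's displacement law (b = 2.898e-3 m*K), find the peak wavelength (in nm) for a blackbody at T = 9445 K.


lam_max = b / T = 2.898e-3 / 9445 = 3.068e-07 m = 306.829 nm

306.829 nm


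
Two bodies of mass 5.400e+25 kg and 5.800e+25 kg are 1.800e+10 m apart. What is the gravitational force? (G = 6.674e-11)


F = G*m1*m2/r^2 = 6.674e-11 * 5.400e+25 * 5.800e+25 / (1.800e+10)^2 = 6.674e-11 * 3.132e+51 / 3.240e+20 = 6.452e+20

6.452e+20 N


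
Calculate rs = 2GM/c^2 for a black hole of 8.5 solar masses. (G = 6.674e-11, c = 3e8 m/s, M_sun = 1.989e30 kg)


M = 8.5 * 1.989e30 kg = 1.69065e+31 kg. rs = 2GM/c^2 = 2 * 6.674e-11 * 1.69065e+31 / (3e8)^2 = 25074.218

25074.218 m


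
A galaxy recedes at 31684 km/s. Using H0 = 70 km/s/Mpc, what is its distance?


d = v / H0 = 31684 / 70 = 452.6286

452.6286 Mpc


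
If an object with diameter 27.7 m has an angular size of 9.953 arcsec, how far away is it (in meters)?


D = size / theta_rad, theta_rad = 9.953 * pi/(180*3600) = 4.825e-05, D = 574051.5556

574051.5556 m


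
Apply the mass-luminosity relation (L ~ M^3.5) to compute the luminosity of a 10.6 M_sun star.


L/L_sun = (M/M_sun)^3.5 = 10.6^3.5 = 3877.6672

3877.6672 L_sun


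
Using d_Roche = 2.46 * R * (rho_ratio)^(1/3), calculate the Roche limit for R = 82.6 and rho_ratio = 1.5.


d_Roche = 2.46 * 82.6 * 1.5^(1/3) = 232.6014

232.6014


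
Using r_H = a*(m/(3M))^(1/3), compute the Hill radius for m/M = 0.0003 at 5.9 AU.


r_H = a * (m/3M)^(1/3) = 5.9 * (0.0003/3)^(1/3) = 0.2739

0.2739 AU


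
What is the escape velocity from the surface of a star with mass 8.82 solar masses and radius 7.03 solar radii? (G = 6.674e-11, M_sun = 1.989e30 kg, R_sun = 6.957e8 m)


M = 8.82 * 1.989e30 kg = 1.754298e+31 kg; R = 7.03 * 6.957e8 m = 4.890771e+09 m. v_esc = sqrt(2GM/R) = sqrt(2 * 6.674e-11 * 1.754298e+31 / 4.890771e+09) = 691944.2726

691944.2726 m/s


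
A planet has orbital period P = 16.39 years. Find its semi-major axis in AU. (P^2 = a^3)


a = P^(2/3) = 16.39^(2/3) = 6.4524

6.4524 AU


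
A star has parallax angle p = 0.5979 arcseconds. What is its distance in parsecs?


d = 1/p = 1/0.5979 = 1.6725

1.6725 pc


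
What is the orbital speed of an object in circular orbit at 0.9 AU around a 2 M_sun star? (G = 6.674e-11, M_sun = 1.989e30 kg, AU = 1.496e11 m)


v = sqrt(GM/r) = sqrt(6.674e-11 * 3.978e+30 / 1.346e+11) = 44405.6712

44405.6712 m/s


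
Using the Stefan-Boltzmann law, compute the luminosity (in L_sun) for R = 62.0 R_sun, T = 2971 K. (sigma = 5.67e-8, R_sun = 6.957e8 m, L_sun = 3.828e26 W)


R = 62.0 * 6.957e8 m = 4.31334e+10 m. L = 4*pi*R^2*sigma*T^4 = 4*pi*(4.31334e+10)^2 * 5.67e-8 * 2971^4 = 1.032834927e+29 W. L/L_sun = 1.032834927e+29 / 3.828e26 = 269.8106

269.8106 L_sun


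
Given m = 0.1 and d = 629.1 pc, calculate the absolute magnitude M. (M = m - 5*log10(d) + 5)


M = m - 5*log10(d) + 5 = 0.1 - 5*log10(629.1) + 5 = -8.8936

-8.8936


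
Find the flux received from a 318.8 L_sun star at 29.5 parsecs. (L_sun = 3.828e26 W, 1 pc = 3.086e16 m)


F = L / (4*pi*d^2) = 1.220e+29 / (4*pi*(9.104e+17)^2) = 1.172e-08

1.172e-08 W/m^2


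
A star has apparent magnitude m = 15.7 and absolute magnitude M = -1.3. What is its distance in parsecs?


d = 10^((m - M + 5)/5) = 10^((15.7 - -1.3 + 5)/5) = 25118.8643

25118.8643 pc


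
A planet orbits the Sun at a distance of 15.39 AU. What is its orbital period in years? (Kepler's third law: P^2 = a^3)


P = a^(3/2) = 15.39^1.5 = 60.3751

60.3751 years


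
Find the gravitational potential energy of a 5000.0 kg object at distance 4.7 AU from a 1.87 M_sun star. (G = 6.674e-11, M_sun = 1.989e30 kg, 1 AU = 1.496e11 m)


M = 1.87 * 1.989e30 kg = 3.71943e+30 kg; r = 4.7 AU * 1.496e11 m/AU = 7.0312e+11 m. U = -GM*m/r = -(6.674e-11 * 3.71943e+30 * 5000.0) / 7.0312e+11 = -1.765e+12

-1.765e+12 J


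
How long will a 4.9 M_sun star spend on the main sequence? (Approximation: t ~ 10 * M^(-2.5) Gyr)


t = 10 * M^(-2.5) = 10 * 4.9^(-2.5) = 0.1882

0.1882 Gyr


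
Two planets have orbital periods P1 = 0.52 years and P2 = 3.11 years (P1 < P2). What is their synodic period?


1/P_syn = |1/P1 - 1/P2| = |1/0.52 - 1/3.11| => P_syn = 0.6244

0.6244 years


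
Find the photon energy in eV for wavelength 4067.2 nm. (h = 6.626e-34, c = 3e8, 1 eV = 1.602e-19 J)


E = hc/lambda = 6.626e-34 * 3e8 / 4.067e-06 = 4.887e-20 J = 0.3051 eV

0.3051 eV


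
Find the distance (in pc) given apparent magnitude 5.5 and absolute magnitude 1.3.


d = 10^((m - M + 5)/5) = 10^((5.5 - 1.3 + 5)/5) = 69.1831

69.1831 pc


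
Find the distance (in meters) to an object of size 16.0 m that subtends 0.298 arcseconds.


D = size / theta_rad, theta_rad = 0.298 * pi/(180*3600) = 1.445e-06, D = 1.107e+07

1.107e+07 m


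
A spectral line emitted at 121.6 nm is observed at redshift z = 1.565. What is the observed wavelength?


lam_obs = lam_emit * (1 + z) = 121.6 * (1 + 1.565) = 311.904

311.904 nm


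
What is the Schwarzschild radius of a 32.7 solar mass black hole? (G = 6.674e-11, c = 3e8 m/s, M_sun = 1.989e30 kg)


M = 32.7 * 1.989e30 kg = 6.50403e+31 kg. rs = 2GM/c^2 = 2 * 6.674e-11 * 6.50403e+31 / (3e8)^2 = 96461.9916

96461.9916 m


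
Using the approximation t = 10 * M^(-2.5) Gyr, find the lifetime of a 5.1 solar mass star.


t = 10 * M^(-2.5) = 10 * 5.1^(-2.5) = 0.1702

0.1702 Gyr


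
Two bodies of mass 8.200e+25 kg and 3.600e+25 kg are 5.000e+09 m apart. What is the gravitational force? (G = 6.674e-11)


F = G*m1*m2/r^2 = 6.674e-11 * 8.200e+25 * 3.600e+25 / (5.000e+09)^2 = 6.674e-11 * 2.952e+51 / 2.500e+19 = 7.881e+21

7.881e+21 N


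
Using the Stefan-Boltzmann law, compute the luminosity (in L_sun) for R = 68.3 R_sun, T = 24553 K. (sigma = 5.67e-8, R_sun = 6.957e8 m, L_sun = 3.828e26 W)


R = 68.3 * 6.957e8 m = 4.751631e+10 m. L = 4*pi*R^2*sigma*T^4 = 4*pi*(4.751631e+10)^2 * 5.67e-8 * 24553^4 = 5.846508593e+32 W. L/L_sun = 5.846508593e+32 / 3.828e26 = 1.527e+06

1.527e+06 L_sun


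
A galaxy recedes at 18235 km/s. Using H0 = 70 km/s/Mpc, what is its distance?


d = v / H0 = 18235 / 70 = 260.5

260.5 Mpc


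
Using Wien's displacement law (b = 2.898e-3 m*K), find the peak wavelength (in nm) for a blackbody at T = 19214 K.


lam_max = b / T = 2.898e-3 / 19214 = 1.508e-07 m = 150.8275 nm

150.8275 nm


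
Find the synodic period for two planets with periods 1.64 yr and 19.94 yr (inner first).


1/P_syn = |1/P1 - 1/P2| = |1/1.64 - 1/19.94| => P_syn = 1.787

1.787 years


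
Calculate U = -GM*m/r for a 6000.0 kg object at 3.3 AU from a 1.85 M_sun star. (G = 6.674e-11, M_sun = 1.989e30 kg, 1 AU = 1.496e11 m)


M = 1.85 * 1.989e30 kg = 3.67965e+30 kg; r = 3.3 AU * 1.496e11 m/AU = 4.9368e+11 m. U = -GM*m/r = -(6.674e-11 * 3.67965e+30 * 6000.0) / 4.9368e+11 = -2.985e+12

-2.985e+12 J


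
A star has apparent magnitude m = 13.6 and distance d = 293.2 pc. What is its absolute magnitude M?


M = m - 5*log10(d) + 5 = 13.6 - 5*log10(293.2) + 5 = 6.2642

6.2642


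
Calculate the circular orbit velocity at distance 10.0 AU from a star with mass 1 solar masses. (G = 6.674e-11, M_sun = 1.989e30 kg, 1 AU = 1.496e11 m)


v = sqrt(GM/r) = sqrt(6.674e-11 * 1.989e+30 / 1.496e+12) = 9419.8654

9419.8654 m/s


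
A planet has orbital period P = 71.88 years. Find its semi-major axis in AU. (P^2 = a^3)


a = P^(2/3) = 71.88^(2/3) = 17.2878

17.2878 AU


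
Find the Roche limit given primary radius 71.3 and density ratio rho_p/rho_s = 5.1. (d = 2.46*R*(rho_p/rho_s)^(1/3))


d_Roche = 2.46 * 71.3 * 5.1^(1/3) = 301.9127

301.9127


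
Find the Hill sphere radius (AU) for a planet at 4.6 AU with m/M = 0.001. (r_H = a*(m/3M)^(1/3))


r_H = a * (m/3M)^(1/3) = 4.6 * (0.001/3)^(1/3) = 0.3189

0.3189 AU


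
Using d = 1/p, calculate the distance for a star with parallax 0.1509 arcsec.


d = 1/p = 1/0.1509 = 6.6269

6.6269 pc


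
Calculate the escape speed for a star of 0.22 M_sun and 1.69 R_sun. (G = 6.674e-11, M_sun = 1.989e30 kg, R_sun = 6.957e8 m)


M = 0.22 * 1.989e30 kg = 4.3758e+29 kg; R = 1.69 * 6.957e8 m = 1.175733e+09 m. v_esc = sqrt(2GM/R) = sqrt(2 * 6.674e-11 * 4.3758e+29 / 1.175733e+09) = 222885.8392

222885.8392 m/s


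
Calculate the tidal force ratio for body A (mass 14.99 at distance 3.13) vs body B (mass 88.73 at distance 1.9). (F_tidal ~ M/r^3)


Ratio = (M1/r1^3) / (M2/r2^3) = (14.99/3.13^3) / (88.73/1.9^3) = 0.0378

0.0378


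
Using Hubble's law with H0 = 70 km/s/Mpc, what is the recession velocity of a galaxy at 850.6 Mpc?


v = H0 * d = 70 * 850.6 = 59542.0

59542.0 km/s


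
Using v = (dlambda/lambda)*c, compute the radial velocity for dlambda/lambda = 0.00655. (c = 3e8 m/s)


v = (dlambda/lambda) * c = 0.00655 * 3e8 = 1.965e+06

1.965e+06 m/s


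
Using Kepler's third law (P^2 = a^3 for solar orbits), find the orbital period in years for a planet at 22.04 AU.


P = a^(3/2) = 22.04^1.5 = 103.4707

103.4707 years


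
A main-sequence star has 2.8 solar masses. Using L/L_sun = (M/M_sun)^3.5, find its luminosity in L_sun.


L/L_sun = (M/M_sun)^3.5 = 2.8^3.5 = 36.7327

36.7327 L_sun


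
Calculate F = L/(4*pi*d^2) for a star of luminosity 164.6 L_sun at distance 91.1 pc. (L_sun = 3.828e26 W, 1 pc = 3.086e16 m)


F = L / (4*pi*d^2) = 6.301e+28 / (4*pi*(2.811e+18)^2) = 6.344e-10

6.344e-10 W/m^2


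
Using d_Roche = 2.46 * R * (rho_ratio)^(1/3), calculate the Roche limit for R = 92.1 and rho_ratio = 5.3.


d_Roche = 2.46 * 92.1 * 5.3^(1/3) = 395.0209

395.0209


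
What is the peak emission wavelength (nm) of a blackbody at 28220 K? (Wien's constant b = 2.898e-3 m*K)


lam_max = b / T = 2.898e-3 / 28220 = 1.027e-07 m = 102.6931 nm

102.6931 nm


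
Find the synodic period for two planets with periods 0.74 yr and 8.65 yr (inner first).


1/P_syn = |1/P1 - 1/P2| = |1/0.74 - 1/8.65| => P_syn = 0.8092

0.8092 years


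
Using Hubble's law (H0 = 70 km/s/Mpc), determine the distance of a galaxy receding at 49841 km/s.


d = v / H0 = 49841 / 70 = 712.0143

712.0143 Mpc


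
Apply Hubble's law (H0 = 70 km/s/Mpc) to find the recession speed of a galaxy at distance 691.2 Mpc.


v = H0 * d = 70 * 691.2 = 48384.0

48384.0 km/s


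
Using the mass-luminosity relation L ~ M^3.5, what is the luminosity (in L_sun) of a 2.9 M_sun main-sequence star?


L/L_sun = (M/M_sun)^3.5 = 2.9^3.5 = 41.533

41.533 L_sun


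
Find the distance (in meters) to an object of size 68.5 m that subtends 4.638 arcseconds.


D = size / theta_rad, theta_rad = 4.638 * pi/(180*3600) = 2.249e-05, D = 3.046e+06

3.046e+06 m


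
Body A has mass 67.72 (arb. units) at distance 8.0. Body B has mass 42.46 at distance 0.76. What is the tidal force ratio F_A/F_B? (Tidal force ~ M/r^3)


Ratio = (M1/r1^3) / (M2/r2^3) = (67.72/8.0^3) / (42.46/0.76^3) = 0.0014

0.0014


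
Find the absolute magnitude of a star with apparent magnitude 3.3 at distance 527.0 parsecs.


M = m - 5*log10(d) + 5 = 3.3 - 5*log10(527.0) + 5 = -5.3091

-5.3091


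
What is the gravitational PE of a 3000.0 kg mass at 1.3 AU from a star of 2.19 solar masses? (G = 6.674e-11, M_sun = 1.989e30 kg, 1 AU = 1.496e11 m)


M = 2.19 * 1.989e30 kg = 4.35591e+30 kg; r = 1.3 AU * 1.496e11 m/AU = 1.9448e+11 m. U = -GM*m/r = -(6.674e-11 * 4.35591e+30 * 3000.0) / 1.9448e+11 = -4.484e+12

-4.484e+12 J


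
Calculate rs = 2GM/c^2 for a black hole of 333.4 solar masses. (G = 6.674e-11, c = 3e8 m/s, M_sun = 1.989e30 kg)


M = 333.4 * 1.989e30 kg = 6.631326e+32 kg. rs = 2GM/c^2 = 2 * 6.674e-11 * 6.631326e+32 / (3e8)^2 = 983499.3272

983499.3272 m


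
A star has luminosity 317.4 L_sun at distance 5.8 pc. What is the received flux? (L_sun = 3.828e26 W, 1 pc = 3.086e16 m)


F = L / (4*pi*d^2) = 1.215e+29 / (4*pi*(1.790e+17)^2) = 3.018e-07

3.018e-07 W/m^2


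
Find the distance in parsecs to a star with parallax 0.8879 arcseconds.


d = 1/p = 1/0.8879 = 1.1263

1.1263 pc


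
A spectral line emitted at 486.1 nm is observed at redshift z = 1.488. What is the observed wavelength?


lam_obs = lam_emit * (1 + z) = 486.1 * (1 + 1.488) = 1209.4168

1209.4168 nm


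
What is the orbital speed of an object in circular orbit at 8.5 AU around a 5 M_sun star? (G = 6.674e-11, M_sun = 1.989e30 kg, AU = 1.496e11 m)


v = sqrt(GM/r) = sqrt(6.674e-11 * 9.945e+30 / 1.272e+12) = 22846.5294

22846.5294 m/s


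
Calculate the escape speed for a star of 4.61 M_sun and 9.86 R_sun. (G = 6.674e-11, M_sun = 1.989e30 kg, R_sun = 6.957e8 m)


M = 4.61 * 1.989e30 kg = 9.16929e+30 kg; R = 9.86 * 6.957e8 m = 6.859602e+09 m. v_esc = sqrt(2GM/R) = sqrt(2 * 6.674e-11 * 9.16929e+30 / 6.859602e+09) = 422402.5138

422402.5138 m/s


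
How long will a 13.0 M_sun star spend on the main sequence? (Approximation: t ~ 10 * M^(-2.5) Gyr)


t = 10 * M^(-2.5) = 10 * 13.0^(-2.5) = 0.0164

0.0164 Gyr


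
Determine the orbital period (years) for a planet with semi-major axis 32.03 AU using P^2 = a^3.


P = a^(3/2) = 32.03^1.5 = 181.274

181.274 years


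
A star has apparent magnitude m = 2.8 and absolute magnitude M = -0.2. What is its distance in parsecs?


d = 10^((m - M + 5)/5) = 10^((2.8 - -0.2 + 5)/5) = 39.8107

39.8107 pc


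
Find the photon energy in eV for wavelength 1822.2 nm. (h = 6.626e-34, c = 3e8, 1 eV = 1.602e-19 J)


E = hc/lambda = 6.626e-34 * 3e8 / 1.822e-06 = 1.091e-19 J = 0.6809 eV

0.6809 eV


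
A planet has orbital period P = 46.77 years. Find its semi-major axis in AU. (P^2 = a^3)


a = P^(2/3) = 46.77^(2/3) = 12.9811

12.9811 AU


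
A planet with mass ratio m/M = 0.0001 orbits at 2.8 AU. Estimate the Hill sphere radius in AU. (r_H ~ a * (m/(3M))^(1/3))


r_H = a * (m/3M)^(1/3) = 2.8 * (0.0001/3)^(1/3) = 0.0901

0.0901 AU


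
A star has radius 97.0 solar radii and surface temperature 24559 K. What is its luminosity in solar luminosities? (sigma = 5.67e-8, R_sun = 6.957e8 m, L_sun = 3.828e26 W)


R = 97.0 * 6.957e8 m = 6.74829e+10 m. L = 4*pi*R^2*sigma*T^4 = 4*pi*(6.74829e+10)^2 * 5.67e-8 * 24559^4 = 1.180383458e+33 W. L/L_sun = 1.180383458e+33 / 3.828e26 = 3.084e+06

3.084e+06 L_sun


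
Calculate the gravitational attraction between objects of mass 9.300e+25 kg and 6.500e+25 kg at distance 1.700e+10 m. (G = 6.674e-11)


F = G*m1*m2/r^2 = 6.674e-11 * 9.300e+25 * 6.500e+25 / (1.700e+10)^2 = 6.674e-11 * 6.045e+51 / 2.890e+20 = 1.396e+21

1.396e+21 N


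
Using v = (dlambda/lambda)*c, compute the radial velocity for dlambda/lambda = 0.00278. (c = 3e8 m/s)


v = (dlambda/lambda) * c = 0.00278 * 3e8 = 834000.0

834000.0 m/s


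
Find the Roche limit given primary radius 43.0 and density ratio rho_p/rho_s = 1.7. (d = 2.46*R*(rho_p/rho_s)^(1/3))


d_Roche = 2.46 * 43.0 * 1.7^(1/3) = 126.2467

126.2467


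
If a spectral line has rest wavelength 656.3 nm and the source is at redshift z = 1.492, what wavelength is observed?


lam_obs = lam_emit * (1 + z) = 656.3 * (1 + 1.492) = 1635.4996

1635.4996 nm


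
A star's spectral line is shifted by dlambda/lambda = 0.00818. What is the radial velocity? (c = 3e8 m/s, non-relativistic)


v = (dlambda/lambda) * c = 0.00818 * 3e8 = 2.454e+06

2.454e+06 m/s


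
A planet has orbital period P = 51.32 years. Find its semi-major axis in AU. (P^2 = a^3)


a = P^(2/3) = 51.32^(2/3) = 13.8099

13.8099 AU


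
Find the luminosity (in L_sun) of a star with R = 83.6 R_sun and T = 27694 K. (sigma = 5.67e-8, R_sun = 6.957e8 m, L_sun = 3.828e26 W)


R = 83.6 * 6.957e8 m = 5.816052e+10 m. L = 4*pi*R^2*sigma*T^4 = 4*pi*(5.816052e+10)^2 * 5.67e-8 * 27694^4 = 1.417725778e+33 W. L/L_sun = 1.417725778e+33 / 3.828e26 = 3.704e+06

3.704e+06 L_sun


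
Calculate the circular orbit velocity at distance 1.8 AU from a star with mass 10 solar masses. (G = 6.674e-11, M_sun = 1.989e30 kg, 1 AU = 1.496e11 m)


v = sqrt(GM/r) = sqrt(6.674e-11 * 1.989e+31 / 2.693e+11) = 70211.531

70211.531 m/s


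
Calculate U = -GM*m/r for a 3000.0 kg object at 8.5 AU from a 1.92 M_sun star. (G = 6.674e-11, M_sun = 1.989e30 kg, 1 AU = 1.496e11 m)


M = 1.92 * 1.989e30 kg = 3.81888e+30 kg; r = 8.5 AU * 1.496e11 m/AU = 1.2716e+12 m. U = -GM*m/r = -(6.674e-11 * 3.81888e+30 * 3000.0) / 1.2716e+12 = -6.013e+11

-6.013e+11 J


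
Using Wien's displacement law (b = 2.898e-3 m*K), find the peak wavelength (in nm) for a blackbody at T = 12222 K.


lam_max = b / T = 2.898e-3 / 12222 = 2.371e-07 m = 237.1134 nm

237.1134 nm


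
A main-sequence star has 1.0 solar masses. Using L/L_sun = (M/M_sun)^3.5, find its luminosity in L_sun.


L/L_sun = (M/M_sun)^3.5 = 1.0^3.5 = 1.0

1.0 L_sun


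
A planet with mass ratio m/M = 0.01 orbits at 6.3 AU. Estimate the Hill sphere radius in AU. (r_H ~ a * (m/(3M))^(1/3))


r_H = a * (m/3M)^(1/3) = 6.3 * (0.01/3)^(1/3) = 0.9411

0.9411 AU


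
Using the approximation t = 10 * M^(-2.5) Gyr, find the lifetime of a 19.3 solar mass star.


t = 10 * M^(-2.5) = 10 * 19.3^(-2.5) = 0.0061

0.0061 Gyr


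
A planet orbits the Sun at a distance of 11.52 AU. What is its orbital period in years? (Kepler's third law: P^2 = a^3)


P = a^(3/2) = 11.52^1.5 = 39.1002

39.1002 years


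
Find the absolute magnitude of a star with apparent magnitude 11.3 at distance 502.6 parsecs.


M = m - 5*log10(d) + 5 = 11.3 - 5*log10(502.6) + 5 = 2.7939

2.7939


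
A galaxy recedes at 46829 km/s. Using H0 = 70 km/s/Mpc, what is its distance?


d = v / H0 = 46829 / 70 = 668.9857

668.9857 Mpc


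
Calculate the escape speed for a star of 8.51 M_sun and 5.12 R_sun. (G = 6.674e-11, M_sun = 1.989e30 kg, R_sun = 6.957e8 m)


M = 8.51 * 1.989e30 kg = 1.692639e+31 kg; R = 5.12 * 6.957e8 m = 3.561984e+09 m. v_esc = sqrt(2GM/R) = sqrt(2 * 6.674e-11 * 1.692639e+31 / 3.561984e+09) = 796423.9075

796423.9075 m/s


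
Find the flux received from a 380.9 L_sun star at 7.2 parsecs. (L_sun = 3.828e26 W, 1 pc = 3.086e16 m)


F = L / (4*pi*d^2) = 1.458e+29 / (4*pi*(2.222e+17)^2) = 2.350e-07

2.350e-07 W/m^2


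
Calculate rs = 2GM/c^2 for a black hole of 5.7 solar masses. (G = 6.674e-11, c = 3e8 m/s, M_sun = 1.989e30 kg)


M = 5.7 * 1.989e30 kg = 1.13373e+31 kg. rs = 2GM/c^2 = 2 * 6.674e-11 * 1.13373e+31 / (3e8)^2 = 16814.4756

16814.4756 m


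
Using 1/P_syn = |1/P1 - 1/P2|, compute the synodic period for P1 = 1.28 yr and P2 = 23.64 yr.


1/P_syn = |1/P1 - 1/P2| = |1/1.28 - 1/23.64| => P_syn = 1.3533

1.3533 years


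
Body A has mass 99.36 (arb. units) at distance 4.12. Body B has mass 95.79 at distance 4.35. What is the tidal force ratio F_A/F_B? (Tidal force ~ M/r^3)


Ratio = (M1/r1^3) / (M2/r2^3) = (99.36/4.12^3) / (95.79/4.35^3) = 1.2209

1.2209


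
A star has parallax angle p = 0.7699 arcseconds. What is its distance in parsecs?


d = 1/p = 1/0.7699 = 1.2989

1.2989 pc


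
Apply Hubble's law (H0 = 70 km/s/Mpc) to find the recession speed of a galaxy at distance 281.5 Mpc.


v = H0 * d = 70 * 281.5 = 19705.0

19705.0 km/s


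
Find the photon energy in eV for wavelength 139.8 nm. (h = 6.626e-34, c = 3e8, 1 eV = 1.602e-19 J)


E = hc/lambda = 6.626e-34 * 3e8 / 1.398e-07 = 1.422e-18 J = 8.8757 eV

8.8757 eV


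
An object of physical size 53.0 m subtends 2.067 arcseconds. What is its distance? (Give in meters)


D = size / theta_rad, theta_rad = 2.067 * pi/(180*3600) = 1.002e-05, D = 5.289e+06

5.289e+06 m


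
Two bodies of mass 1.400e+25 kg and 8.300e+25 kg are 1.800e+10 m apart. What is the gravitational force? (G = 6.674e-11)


F = G*m1*m2/r^2 = 6.674e-11 * 1.400e+25 * 8.300e+25 / (1.800e+10)^2 = 6.674e-11 * 1.162e+51 / 3.240e+20 = 2.394e+20

2.394e+20 N


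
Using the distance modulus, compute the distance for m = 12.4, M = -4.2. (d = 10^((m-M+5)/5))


d = 10^((m - M + 5)/5) = 10^((12.4 - -4.2 + 5)/5) = 20892.9613

20892.9613 pc


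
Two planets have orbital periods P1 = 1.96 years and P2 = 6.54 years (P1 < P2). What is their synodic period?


1/P_syn = |1/P1 - 1/P2| = |1/1.96 - 1/6.54| => P_syn = 2.7988

2.7988 years


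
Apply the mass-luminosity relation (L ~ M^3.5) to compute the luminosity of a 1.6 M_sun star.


L/L_sun = (M/M_sun)^3.5 = 1.6^3.5 = 5.1811

5.1811 L_sun


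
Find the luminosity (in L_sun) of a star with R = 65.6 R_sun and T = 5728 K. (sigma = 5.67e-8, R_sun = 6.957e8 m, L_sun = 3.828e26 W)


R = 65.6 * 6.957e8 m = 4.563792e+10 m. L = 4*pi*R^2*sigma*T^4 = 4*pi*(4.563792e+10)^2 * 5.67e-8 * 5728^4 = 1.597558041e+30 W. L/L_sun = 1.597558041e+30 / 3.828e26 = 4173.3491

4173.3491 L_sun


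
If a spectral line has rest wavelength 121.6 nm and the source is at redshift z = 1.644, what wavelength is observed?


lam_obs = lam_emit * (1 + z) = 121.6 * (1 + 1.644) = 321.5104

321.5104 nm


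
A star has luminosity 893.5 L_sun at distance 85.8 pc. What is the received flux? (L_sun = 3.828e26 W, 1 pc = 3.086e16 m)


F = L / (4*pi*d^2) = 3.420e+29 / (4*pi*(2.648e+18)^2) = 3.882e-09

3.882e-09 W/m^2


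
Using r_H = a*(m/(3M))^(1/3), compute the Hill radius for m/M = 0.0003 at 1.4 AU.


r_H = a * (m/3M)^(1/3) = 1.4 * (0.0003/3)^(1/3) = 0.065

0.065 AU


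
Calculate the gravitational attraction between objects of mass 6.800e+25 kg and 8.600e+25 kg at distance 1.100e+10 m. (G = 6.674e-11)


F = G*m1*m2/r^2 = 6.674e-11 * 6.800e+25 * 8.600e+25 / (1.100e+10)^2 = 6.674e-11 * 5.848e+51 / 1.210e+20 = 3.226e+21

3.226e+21 N


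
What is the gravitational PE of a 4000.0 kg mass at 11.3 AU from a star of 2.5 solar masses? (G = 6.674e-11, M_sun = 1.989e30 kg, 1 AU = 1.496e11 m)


M = 2.5 * 1.989e30 kg = 4.9725e+30 kg; r = 11.3 AU * 1.496e11 m/AU = 1.69048e+12 m. U = -GM*m/r = -(6.674e-11 * 4.9725e+30 * 4000.0) / 1.69048e+12 = -7.853e+11

-7.853e+11 J


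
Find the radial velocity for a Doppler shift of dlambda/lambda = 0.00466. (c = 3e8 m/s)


v = (dlambda/lambda) * c = 0.00466 * 3e8 = 1.398e+06

1.398e+06 m/s


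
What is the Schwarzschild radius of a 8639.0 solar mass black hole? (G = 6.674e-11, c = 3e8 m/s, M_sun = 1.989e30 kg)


M = 8639.0 * 1.989e30 kg = 1.7182971e+34 kg. rs = 2GM/c^2 = 2 * 6.674e-11 * 1.7182971e+34 / (3e8)^2 = 2.548e+07

2.548e+07 m


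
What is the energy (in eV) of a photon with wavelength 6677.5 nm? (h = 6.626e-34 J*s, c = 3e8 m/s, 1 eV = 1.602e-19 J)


E = hc/lambda = 6.626e-34 * 3e8 / 6.678e-06 = 2.977e-20 J = 0.1858 eV

0.1858 eV


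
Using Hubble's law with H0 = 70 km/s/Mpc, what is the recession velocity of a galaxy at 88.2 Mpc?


v = H0 * d = 70 * 88.2 = 6174.0

6174.0 km/s


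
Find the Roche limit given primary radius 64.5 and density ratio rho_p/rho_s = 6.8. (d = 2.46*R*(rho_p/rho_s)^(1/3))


d_Roche = 2.46 * 64.5 * 6.8^(1/3) = 300.6061

300.6061


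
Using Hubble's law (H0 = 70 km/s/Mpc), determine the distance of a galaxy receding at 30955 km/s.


d = v / H0 = 30955 / 70 = 442.2143

442.2143 Mpc


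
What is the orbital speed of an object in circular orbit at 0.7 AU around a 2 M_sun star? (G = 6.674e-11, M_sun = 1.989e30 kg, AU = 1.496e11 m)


v = sqrt(GM/r) = sqrt(6.674e-11 * 3.978e+30 / 1.047e+11) = 50351.2984

50351.2984 m/s


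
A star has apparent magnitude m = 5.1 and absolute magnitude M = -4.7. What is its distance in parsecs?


d = 10^((m - M + 5)/5) = 10^((5.1 - -4.7 + 5)/5) = 912.0108

912.0108 pc


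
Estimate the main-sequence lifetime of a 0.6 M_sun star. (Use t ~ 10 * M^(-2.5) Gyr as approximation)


t = 10 * M^(-2.5) = 10 * 0.6^(-2.5) = 35.861

35.861 Gyr


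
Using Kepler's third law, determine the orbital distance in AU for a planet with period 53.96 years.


a = P^(2/3) = 53.96^(2/3) = 14.2796

14.2796 AU


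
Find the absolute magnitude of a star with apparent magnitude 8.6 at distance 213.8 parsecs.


M = m - 5*log10(d) + 5 = 8.6 - 5*log10(213.8) + 5 = 1.95

1.95


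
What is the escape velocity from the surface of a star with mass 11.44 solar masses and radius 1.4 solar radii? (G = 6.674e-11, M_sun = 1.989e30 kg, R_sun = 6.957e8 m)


M = 11.44 * 1.989e30 kg = 2.275416e+31 kg; R = 1.4 * 6.957e8 m = 9.7398e+08 m. v_esc = sqrt(2GM/R) = sqrt(2 * 6.674e-11 * 2.275416e+31 / 9.7398e+08) = 1.766e+06

1.766e+06 m/s


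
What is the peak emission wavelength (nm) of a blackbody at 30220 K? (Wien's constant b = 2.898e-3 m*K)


lam_max = b / T = 2.898e-3 / 30220 = 9.590e-08 m = 95.8968 nm

95.8968 nm


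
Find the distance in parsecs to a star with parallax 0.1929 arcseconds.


d = 1/p = 1/0.1929 = 5.184

5.184 pc


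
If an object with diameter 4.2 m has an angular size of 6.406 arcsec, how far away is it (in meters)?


D = size / theta_rad, theta_rad = 6.406 * pi/(180*3600) = 3.106e-05, D = 135234.4968

135234.4968 m


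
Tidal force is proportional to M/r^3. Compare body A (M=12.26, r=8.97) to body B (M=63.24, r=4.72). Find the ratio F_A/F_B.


Ratio = (M1/r1^3) / (M2/r2^3) = (12.26/8.97^3) / (63.24/4.72^3) = 0.0282

0.0282


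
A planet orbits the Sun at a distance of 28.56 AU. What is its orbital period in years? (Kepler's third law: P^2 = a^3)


P = a^(3/2) = 28.56^1.5 = 152.6291

152.6291 years


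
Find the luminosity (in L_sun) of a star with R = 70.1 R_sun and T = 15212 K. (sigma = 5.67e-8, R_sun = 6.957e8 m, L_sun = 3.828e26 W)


R = 70.1 * 6.957e8 m = 4.876857e+10 m. L = 4*pi*R^2*sigma*T^4 = 4*pi*(4.876857e+10)^2 * 5.67e-8 * 15212^4 = 9.074406549e+31 W. L/L_sun = 9.074406549e+31 / 3.828e26 = 237053.4626

237053.4626 L_sun


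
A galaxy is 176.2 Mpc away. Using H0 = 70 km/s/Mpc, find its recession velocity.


v = H0 * d = 70 * 176.2 = 12334.0

12334.0 km/s


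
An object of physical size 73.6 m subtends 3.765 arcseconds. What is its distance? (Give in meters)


D = size / theta_rad, theta_rad = 3.765 * pi/(180*3600) = 1.825e-05, D = 4.032e+06

4.032e+06 m


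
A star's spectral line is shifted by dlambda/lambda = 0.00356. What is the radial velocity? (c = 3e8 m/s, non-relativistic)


v = (dlambda/lambda) * c = 0.00356 * 3e8 = 1.068e+06

1.068e+06 m/s


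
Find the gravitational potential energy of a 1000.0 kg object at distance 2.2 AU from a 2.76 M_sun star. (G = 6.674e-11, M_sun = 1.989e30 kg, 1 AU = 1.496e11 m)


M = 2.76 * 1.989e30 kg = 5.48964e+30 kg; r = 2.2 AU * 1.496e11 m/AU = 3.2912e+11 m. U = -GM*m/r = -(6.674e-11 * 5.48964e+30 * 1000.0) / 3.2912e+11 = -1.113e+12

-1.113e+12 J


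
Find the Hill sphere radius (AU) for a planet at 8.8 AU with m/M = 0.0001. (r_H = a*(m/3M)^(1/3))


r_H = a * (m/3M)^(1/3) = 8.8 * (0.0001/3)^(1/3) = 0.2832

0.2832 AU


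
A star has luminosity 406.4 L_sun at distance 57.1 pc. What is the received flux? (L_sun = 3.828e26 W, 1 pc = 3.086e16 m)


F = L / (4*pi*d^2) = 1.556e+29 / (4*pi*(1.762e+18)^2) = 3.987e-09

3.987e-09 W/m^2


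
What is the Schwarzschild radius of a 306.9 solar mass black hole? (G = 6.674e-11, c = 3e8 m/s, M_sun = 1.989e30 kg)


M = 306.9 * 1.989e30 kg = 6.104241e+32 kg. rs = 2GM/c^2 = 2 * 6.674e-11 * 6.104241e+32 / (3e8)^2 = 905326.7652

905326.7652 m


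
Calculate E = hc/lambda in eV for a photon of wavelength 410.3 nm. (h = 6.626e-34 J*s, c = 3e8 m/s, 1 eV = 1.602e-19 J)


E = hc/lambda = 6.626e-34 * 3e8 / 4.103e-07 = 4.845e-19 J = 3.0242 eV

3.0242 eV


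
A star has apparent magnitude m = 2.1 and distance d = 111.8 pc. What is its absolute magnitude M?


M = m - 5*log10(d) + 5 = 2.1 - 5*log10(111.8) + 5 = -3.1422

-3.1422


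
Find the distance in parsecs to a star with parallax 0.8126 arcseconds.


d = 1/p = 1/0.8126 = 1.2306

1.2306 pc


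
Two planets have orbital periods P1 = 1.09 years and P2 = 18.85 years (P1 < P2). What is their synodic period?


1/P_syn = |1/P1 - 1/P2| = |1/1.09 - 1/18.85| => P_syn = 1.1569

1.1569 years


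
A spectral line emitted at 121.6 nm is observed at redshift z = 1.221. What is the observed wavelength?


lam_obs = lam_emit * (1 + z) = 121.6 * (1 + 1.221) = 270.0736

270.0736 nm


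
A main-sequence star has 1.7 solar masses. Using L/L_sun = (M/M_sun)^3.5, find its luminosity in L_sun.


L/L_sun = (M/M_sun)^3.5 = 1.7^3.5 = 6.4058

6.4058 L_sun


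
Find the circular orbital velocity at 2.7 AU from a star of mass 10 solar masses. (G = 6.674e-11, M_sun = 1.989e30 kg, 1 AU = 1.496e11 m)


v = sqrt(GM/r) = sqrt(6.674e-11 * 1.989e+31 / 4.039e+11) = 57327.475

57327.475 m/s


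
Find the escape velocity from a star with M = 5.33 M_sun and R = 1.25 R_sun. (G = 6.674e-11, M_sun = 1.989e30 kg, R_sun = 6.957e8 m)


M = 5.33 * 1.989e30 kg = 1.060137e+31 kg; R = 1.25 * 6.957e8 m = 8.69625e+08 m. v_esc = sqrt(2GM/R) = sqrt(2 * 6.674e-11 * 1.060137e+31 / 8.69625e+08) = 1.276e+06

1.276e+06 m/s


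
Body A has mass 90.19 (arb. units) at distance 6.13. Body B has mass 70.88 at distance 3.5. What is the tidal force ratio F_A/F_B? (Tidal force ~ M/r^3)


Ratio = (M1/r1^3) / (M2/r2^3) = (90.19/6.13^3) / (70.88/3.5^3) = 0.2368

0.2368


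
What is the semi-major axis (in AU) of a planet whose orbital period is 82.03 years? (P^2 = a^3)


a = P^(2/3) = 82.03^(2/3) = 18.8791

18.8791 AU


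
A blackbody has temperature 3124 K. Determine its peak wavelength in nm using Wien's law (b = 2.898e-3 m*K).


lam_max = b / T = 2.898e-3 / 3124 = 9.277e-07 m = 927.6569 nm

927.6569 nm


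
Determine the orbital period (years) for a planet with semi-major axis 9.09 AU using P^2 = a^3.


P = a^(3/2) = 9.09^1.5 = 27.406

27.406 years


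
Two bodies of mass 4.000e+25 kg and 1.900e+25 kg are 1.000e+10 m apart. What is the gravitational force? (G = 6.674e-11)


F = G*m1*m2/r^2 = 6.674e-11 * 4.000e+25 * 1.900e+25 / (1.000e+10)^2 = 6.674e-11 * 7.600e+50 / 1.000e+20 = 5.072e+20

5.072e+20 N


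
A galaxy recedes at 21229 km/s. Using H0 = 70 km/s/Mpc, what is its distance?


d = v / H0 = 21229 / 70 = 303.2714

303.2714 Mpc


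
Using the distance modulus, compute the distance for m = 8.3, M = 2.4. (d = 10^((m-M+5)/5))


d = 10^((m - M + 5)/5) = 10^((8.3 - 2.4 + 5)/5) = 151.3561

151.3561 pc


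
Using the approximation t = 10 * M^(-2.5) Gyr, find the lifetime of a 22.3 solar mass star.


t = 10 * M^(-2.5) = 10 * 22.3^(-2.5) = 0.0043

0.0043 Gyr


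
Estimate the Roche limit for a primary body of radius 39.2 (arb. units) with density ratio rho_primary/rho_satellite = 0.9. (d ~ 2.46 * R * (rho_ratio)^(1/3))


d_Roche = 2.46 * 39.2 * 0.9^(1/3) = 93.1041

93.1041


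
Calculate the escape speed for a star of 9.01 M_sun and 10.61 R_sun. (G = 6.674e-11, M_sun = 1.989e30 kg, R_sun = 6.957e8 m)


M = 9.01 * 1.989e30 kg = 1.792089e+31 kg; R = 10.61 * 6.957e8 m = 7.381377e+09 m. v_esc = sqrt(2GM/R) = sqrt(2 * 6.674e-11 * 1.792089e+31 / 7.381377e+09) = 569271.173

569271.173 m/s


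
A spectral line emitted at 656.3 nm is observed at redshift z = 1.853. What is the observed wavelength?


lam_obs = lam_emit * (1 + z) = 656.3 * (1 + 1.853) = 1872.4239

1872.4239 nm


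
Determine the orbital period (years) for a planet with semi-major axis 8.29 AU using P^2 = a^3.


P = a^(3/2) = 8.29^1.5 = 23.8689

23.8689 years


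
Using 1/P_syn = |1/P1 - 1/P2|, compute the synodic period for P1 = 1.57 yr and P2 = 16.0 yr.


1/P_syn = |1/P1 - 1/P2| = |1/1.57 - 1/16.0| => P_syn = 1.7408

1.7408 years


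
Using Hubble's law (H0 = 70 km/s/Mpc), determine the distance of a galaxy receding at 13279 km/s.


d = v / H0 = 13279 / 70 = 189.7

189.7 Mpc


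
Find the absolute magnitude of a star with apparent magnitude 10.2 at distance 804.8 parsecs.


M = m - 5*log10(d) + 5 = 10.2 - 5*log10(804.8) + 5 = 0.6716

0.6716


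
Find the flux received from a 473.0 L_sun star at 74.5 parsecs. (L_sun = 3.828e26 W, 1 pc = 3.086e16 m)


F = L / (4*pi*d^2) = 1.811e+29 / (4*pi*(2.299e+18)^2) = 2.726e-09

2.726e-09 W/m^2


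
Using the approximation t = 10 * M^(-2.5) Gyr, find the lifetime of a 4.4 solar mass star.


t = 10 * M^(-2.5) = 10 * 4.4^(-2.5) = 0.2462

0.2462 Gyr


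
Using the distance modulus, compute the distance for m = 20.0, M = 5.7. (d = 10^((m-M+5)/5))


d = 10^((m - M + 5)/5) = 10^((20.0 - 5.7 + 5)/5) = 7244.3596

7244.3596 pc


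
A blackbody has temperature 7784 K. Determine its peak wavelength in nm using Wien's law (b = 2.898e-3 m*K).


lam_max = b / T = 2.898e-3 / 7784 = 3.723e-07 m = 372.3022 nm

372.3022 nm


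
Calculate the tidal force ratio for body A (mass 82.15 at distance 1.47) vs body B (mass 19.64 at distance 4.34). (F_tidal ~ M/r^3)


Ratio = (M1/r1^3) / (M2/r2^3) = (82.15/1.47^3) / (19.64/4.34^3) = 107.6424

107.6424


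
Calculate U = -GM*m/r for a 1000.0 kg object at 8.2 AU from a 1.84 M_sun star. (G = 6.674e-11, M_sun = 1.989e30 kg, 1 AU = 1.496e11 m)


M = 1.84 * 1.989e30 kg = 3.65976e+30 kg; r = 8.2 AU * 1.496e11 m/AU = 1.22672e+12 m. U = -GM*m/r = -(6.674e-11 * 3.65976e+30 * 1000.0) / 1.22672e+12 = -1.991e+11

-1.991e+11 J


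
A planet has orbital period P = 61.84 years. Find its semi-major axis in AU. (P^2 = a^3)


a = P^(2/3) = 61.84^(2/3) = 15.6379

15.6379 AU


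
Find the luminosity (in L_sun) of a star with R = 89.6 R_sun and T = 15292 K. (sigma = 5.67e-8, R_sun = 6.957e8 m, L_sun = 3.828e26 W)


R = 89.6 * 6.957e8 m = 6.233472e+10 m. L = 4*pi*R^2*sigma*T^4 = 4*pi*(6.233472e+10)^2 * 5.67e-8 * 15292^4 = 1.513945029e+32 W. L/L_sun = 1.513945029e+32 / 3.828e26 = 395492.4318

395492.4318 L_sun


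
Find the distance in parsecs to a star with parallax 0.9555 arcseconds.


d = 1/p = 1/0.9555 = 1.0466

1.0466 pc


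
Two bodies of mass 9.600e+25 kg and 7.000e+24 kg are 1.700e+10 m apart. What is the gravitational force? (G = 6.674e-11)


F = G*m1*m2/r^2 = 6.674e-11 * 9.600e+25 * 7.000e+24 / (1.700e+10)^2 = 6.674e-11 * 6.720e+50 / 2.890e+20 = 1.552e+20

1.552e+20 N


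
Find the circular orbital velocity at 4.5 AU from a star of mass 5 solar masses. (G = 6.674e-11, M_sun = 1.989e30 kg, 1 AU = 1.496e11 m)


v = sqrt(GM/r) = sqrt(6.674e-11 * 9.945e+30 / 6.732e+11) = 31399.5512

31399.5512 m/s


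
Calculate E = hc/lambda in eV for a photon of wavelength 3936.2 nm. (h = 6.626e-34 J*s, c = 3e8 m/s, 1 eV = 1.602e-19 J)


E = hc/lambda = 6.626e-34 * 3e8 / 3.936e-06 = 5.050e-20 J = 0.3152 eV

0.3152 eV


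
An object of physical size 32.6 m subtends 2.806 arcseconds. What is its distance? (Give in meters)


D = size / theta_rad, theta_rad = 2.806 * pi/(180*3600) = 1.360e-05, D = 2.396e+06

2.396e+06 m


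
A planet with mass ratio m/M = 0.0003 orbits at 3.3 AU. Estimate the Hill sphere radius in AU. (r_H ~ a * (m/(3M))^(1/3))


r_H = a * (m/3M)^(1/3) = 3.3 * (0.0003/3)^(1/3) = 0.1532

0.1532 AU


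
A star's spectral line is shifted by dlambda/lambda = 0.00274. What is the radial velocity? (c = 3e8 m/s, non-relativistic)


v = (dlambda/lambda) * c = 0.00274 * 3e8 = 822000.0

822000.0 m/s


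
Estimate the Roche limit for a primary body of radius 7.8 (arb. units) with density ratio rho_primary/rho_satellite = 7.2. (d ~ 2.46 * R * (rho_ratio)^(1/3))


d_Roche = 2.46 * 7.8 * 7.2^(1/3) = 37.0516

37.0516


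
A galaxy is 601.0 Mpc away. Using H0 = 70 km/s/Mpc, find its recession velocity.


v = H0 * d = 70 * 601.0 = 42070.0

42070.0 km/s


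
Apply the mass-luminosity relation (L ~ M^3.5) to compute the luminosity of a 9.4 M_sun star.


L/L_sun = (M/M_sun)^3.5 = 9.4^3.5 = 2546.5223

2546.5223 L_sun


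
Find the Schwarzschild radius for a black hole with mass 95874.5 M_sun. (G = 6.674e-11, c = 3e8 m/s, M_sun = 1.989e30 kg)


M = 95874.5 * 1.989e30 kg = 1.906943805e+35 kg. rs = 2GM/c^2 = 2 * 6.674e-11 * 1.906943805e+35 / (3e8)^2 = 2.828e+08

2.828e+08 m


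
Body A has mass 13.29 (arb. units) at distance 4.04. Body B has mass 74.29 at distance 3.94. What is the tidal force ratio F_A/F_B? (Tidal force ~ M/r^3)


Ratio = (M1/r1^3) / (M2/r2^3) = (13.29/4.04^3) / (74.29/3.94^3) = 0.1659

0.1659


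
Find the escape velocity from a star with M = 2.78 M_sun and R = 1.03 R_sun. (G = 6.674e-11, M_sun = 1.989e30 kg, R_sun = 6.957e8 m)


M = 2.78 * 1.989e30 kg = 5.52942e+30 kg; R = 1.03 * 6.957e8 m = 7.16571e+08 m. v_esc = sqrt(2GM/R) = sqrt(2 * 6.674e-11 * 5.52942e+30 / 7.16571e+08) = 1.015e+06

1.015e+06 m/s


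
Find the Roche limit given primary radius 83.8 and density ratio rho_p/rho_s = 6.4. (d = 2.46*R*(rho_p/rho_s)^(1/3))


d_Roche = 2.46 * 83.8 * 6.4^(1/3) = 382.7417

382.7417


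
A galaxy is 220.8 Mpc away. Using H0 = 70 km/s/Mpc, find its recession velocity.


v = H0 * d = 70 * 220.8 = 15456.0

15456.0 km/s
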